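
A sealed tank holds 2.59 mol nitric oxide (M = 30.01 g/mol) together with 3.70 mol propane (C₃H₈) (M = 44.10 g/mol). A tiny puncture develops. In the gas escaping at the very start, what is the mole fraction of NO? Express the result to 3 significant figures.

0.459

Each component's effusion rate ∝ (its partial pressure)·(1/√M) ∝ n_i/√M_i.
So x_NO in the escaping gas = (n_NO/√M_NO) / Σ(n_i/√M_i)
= (2.59/√30.01) / (2.59/√30.01 + 3.70/√44.10) = 0.4728/(0.4728 + 0.5572) = 0.459.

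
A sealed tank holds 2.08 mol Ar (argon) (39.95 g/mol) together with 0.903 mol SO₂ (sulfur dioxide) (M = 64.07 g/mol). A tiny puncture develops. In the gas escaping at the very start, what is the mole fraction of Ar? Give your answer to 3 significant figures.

The effusion rate of species i is ∝ p_i/√M_i ∝ n_i/√M_i.
Mole fraction of Ar in the effusate = (n_Ar/√M_Ar) / (n_Ar/√M_Ar + n_SO₂/√M_SO₂)
= (2.08/√39.95) / (2.08/√39.95 + 0.903/√64.07) = 0.3291/(0.3291 + 0.1128) = 0.745.

0.745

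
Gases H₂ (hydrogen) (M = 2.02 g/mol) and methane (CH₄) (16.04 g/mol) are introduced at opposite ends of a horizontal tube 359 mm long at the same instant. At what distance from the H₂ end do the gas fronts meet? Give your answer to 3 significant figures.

265 mm

Graham's law gives d_H₂/d_CH₄ = rate_H₂/rate_CH₄ = √(M_CH₄/M_H₂) = √(16.04/2.02) = 2.818.
With d_H₂ + d_CH₄ = 359 mm, d_CH₄ = 359/(1 + 2.818) = 94.03 mm.
d_H₂ = 359 − 94.03 = 265 mm.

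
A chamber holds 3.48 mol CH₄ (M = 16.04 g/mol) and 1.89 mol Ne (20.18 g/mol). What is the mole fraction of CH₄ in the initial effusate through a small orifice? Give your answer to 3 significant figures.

Rate_i ∝ x_i/√M_i (Graham's law weighted by mole fraction), so the effusate composition follows n_i/√M_i.
x_CH₄(eff) = (n_CH₄/√M_CH₄) / (n_CH₄/√M_CH₄ + n_Ne/√M_Ne)
= (3.48/√16.04) / (3.48/√16.04 + 1.89/√20.18) = 0.8689/(0.8689 + 0.4207) = 0.674.

0.674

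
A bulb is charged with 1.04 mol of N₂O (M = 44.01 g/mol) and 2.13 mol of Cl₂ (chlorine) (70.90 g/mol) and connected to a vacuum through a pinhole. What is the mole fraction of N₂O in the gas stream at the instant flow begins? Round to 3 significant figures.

Effusion rate of each component ∝ n_i/√M_i (partial pressure × 1/√M).
Mole fraction of N₂O in the effusate = (n_N₂O/√M_N₂O) / (n_N₂O/√M_N₂O + n_Cl₂/√M_Cl₂)
= (1.04/√44.01) / (1.04/√44.01 + 2.13/√70.90) = 0.1568/(0.1568 + 0.2530) = 0.383.

0.383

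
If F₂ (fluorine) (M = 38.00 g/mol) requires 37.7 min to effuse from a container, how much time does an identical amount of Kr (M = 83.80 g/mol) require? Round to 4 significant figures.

From Graham's law, t_Kr/t_F₂ = √(M_Kr/M_F₂) = √(83.80/38.00) = √2.205 = 1.485.
So the time for Kr is 37.7 × 1.485 = 55.98 min.

55.98 min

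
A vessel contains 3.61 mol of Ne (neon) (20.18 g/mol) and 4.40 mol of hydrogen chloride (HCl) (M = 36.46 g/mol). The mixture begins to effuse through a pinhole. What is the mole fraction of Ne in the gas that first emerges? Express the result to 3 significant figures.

Rate_i ∝ x_i/√M_i (Graham's law weighted by mole fraction), so the effusate composition follows n_i/√M_i.
Mole fraction of Ne in the effusate = (n_Ne/√M_Ne) / (n_Ne/√M_Ne + n_HCl/√M_HCl)
= (3.61/√20.18) / (3.61/√20.18 + 4.40/√36.46) = 0.8036/(0.8036 + 0.7287) = 0.524.

0.524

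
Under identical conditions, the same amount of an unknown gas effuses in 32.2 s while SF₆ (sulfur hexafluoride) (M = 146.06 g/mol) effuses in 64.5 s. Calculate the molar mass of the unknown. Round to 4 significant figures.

By Graham's law, t_X/t_SF₆ = √(M_X/M_SF₆).
32.2/64.5 = 0.4992 = √(M_X/146.06)
M_X = 146.06 × 0.4992² = 146.06 × 0.2492 = 36.40 g/mol

36.40 g/mol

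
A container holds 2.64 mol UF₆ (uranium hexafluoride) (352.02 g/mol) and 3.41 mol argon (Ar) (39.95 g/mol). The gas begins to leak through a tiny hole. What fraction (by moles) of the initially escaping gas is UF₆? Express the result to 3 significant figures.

0.207

The effusion rate of species i is ∝ p_i/√M_i ∝ n_i/√M_i.
Mole fraction of UF₆ in the effusate = (n_UF₆/√M_UF₆) / (n_UF₆/√M_UF₆ + n_Ar/√M_Ar)
= (2.64/√352.02) / (2.64/√352.02 + 3.41/√39.95) = 0.1407/(0.1407 + 0.5395) = 0.207.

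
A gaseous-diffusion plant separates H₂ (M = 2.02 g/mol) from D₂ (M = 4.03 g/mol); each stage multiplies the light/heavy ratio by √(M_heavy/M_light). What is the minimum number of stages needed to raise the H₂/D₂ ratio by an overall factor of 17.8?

Single-stage factor α = √(4.03/2.02), so ln α = ½ ln(1.99505) = 0.3453.
Need α^N ≥ 17.8 ⇒ N ≥ ln(17.8) / ln α = 2.879 / 0.3453 = 8.34.
Rounding up, N = 9 stages.

9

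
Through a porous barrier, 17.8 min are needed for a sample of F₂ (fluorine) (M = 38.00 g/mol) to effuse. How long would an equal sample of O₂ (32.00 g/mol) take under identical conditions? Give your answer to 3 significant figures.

16.3 min

Graham's law gives t_O₂/t_F₂ = √(M_O₂/M_F₂) = √(32.00/38.00) = √0.8421 = 0.9177.
So the time for O₂ is 17.8 × 0.9177 = 16.3 min.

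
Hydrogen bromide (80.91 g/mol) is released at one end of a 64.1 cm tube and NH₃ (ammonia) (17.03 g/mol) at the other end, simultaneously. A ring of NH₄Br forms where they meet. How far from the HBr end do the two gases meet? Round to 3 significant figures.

20.2 cm

In equal time, each gas travels a distance ∝ its rate ∝ 1/√M, so d_HBr/d_NH₃ = √(M_NH₃/M_HBr) = √(17.03/80.91) = 0.4588.
With d_HBr + d_NH₃ = 64.1 cm, d_NH₃ = 64.1/(1 + 0.4588) = 43.94 cm.
d_HBr = 64.1 − 43.94 = 20.2 cm.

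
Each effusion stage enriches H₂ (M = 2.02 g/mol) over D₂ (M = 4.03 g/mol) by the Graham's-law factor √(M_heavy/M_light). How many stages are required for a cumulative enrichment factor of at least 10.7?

7

With α = √(4.03/2.02) per stage, ln α = ½ ln(1.99505) = 0.3453.
Need α^N ≥ 10.7 ⇒ N ≥ ln(10.7) / ln α = 2.370 / 0.3453 = 6.86.
Rounding up, N = 7 stages.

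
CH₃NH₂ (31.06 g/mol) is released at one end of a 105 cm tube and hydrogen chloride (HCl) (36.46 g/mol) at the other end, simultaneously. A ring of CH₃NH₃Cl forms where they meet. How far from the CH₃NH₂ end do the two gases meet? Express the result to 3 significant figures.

The fronts meet when d_CH₃NH₂ + d_HCl = L with d_CH₃NH₂/d_HCl = √(M_HCl/M_CH₃NH₂) (Graham's law). Here √(M_HCl/M_CH₃NH₂) = √(36.46/31.06) = 1.083.
With d_CH₃NH₂ + d_HCl = 105 cm, d_HCl = 105/(1 + 1.083) = 50.40 cm.
d_CH₃NH₂ = 105 − 50.40 = 54.6 cm.

54.6 cm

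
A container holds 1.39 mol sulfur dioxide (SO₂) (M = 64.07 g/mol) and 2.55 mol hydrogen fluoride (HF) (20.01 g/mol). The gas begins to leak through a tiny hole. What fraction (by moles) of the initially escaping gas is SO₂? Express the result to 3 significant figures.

0.233

Rate_i ∝ x_i/√M_i (Graham's law weighted by mole fraction), so the effusate composition follows n_i/√M_i.
So x_SO₂ in the escaping gas = (n_SO₂/√M_SO₂) / Σ(n_i/√M_i)
= (1.39/√64.07) / (1.39/√64.07 + 2.55/√20.01) = 0.1737/(0.1737 + 0.5701) = 0.233.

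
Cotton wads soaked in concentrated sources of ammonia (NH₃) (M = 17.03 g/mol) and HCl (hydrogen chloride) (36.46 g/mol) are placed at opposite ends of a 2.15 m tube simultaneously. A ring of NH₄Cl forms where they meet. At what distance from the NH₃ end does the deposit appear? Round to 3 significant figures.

The fronts meet when d_NH₃ + d_HCl = L with d_NH₃/d_HCl = √(M_HCl/M_NH₃) (Graham's law). Here √(M_HCl/M_NH₃) = √(36.46/17.03) = 1.463.
With d_NH₃ + d_HCl = 2.15 m, d_HCl = 2.15/(1 + 1.463) = 0.8729 m.
d_NH₃ = 2.15 − 0.8729 = 1.28 m.

1.28 m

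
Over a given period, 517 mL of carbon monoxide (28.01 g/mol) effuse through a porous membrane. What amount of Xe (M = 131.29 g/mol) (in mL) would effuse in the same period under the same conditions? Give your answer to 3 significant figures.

239 mL

Since effusion rate ∝ 1/√M, rate_Xe/rate_CO = √(M_CO/M_Xe) = √(28.01/131.29) = √0.2133 = 0.4619.
So the volume for Xe is 517 × 0.4619 = 239 mL.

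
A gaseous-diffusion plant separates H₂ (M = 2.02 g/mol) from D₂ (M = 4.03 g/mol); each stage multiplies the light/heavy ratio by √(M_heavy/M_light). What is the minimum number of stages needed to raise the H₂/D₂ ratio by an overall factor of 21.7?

Per stage α = (4.03/2.02)^(1/2) = 1.99505^0.5, giving ln α = 0.3453.
Need α^N ≥ 21.7 ⇒ N ≥ ln(21.7) / ln α = 3.077 / 0.3453 = 8.91.
Rounding up, N = 9 stages.

9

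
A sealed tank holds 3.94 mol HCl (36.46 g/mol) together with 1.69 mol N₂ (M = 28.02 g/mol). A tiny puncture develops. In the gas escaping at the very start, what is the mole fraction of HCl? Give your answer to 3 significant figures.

The effusion rate of species i is ∝ p_i/√M_i ∝ n_i/√M_i.
Mole fraction of HCl in the effusate = (n_HCl/√M_HCl) / (n_HCl/√M_HCl + n_N₂/√M_N₂)
= (3.94/√36.46) / (3.94/√36.46 + 1.69/√28.02) = 0.6525/(0.6525 + 0.3193) = 0.671.

0.671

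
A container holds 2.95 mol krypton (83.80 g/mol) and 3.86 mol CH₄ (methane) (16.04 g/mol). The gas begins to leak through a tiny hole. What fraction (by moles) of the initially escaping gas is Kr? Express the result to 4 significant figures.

0.2506

Each component's effusion rate ∝ (its partial pressure)·(1/√M) ∝ n_i/√M_i.
Mole fraction of Kr in the effusate = (n_Kr/√M_Kr) / (n_Kr/√M_Kr + n_CH₄/√M_CH₄)
= (2.95/√83.80) / (2.95/√83.80 + 3.86/√16.04) = 0.3223/(0.3223 + 0.9638) = 0.2506.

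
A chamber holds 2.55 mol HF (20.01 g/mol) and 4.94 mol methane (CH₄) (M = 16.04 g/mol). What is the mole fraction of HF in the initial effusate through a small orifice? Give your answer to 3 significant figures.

0.316

Effusion rate of each component ∝ n_i/√M_i (partial pressure × 1/√M).
So x_HF in the escaping gas = (n_HF/√M_HF) / Σ(n_i/√M_i)
= (2.55/√20.01) / (2.55/√20.01 + 4.94/√16.04) = 0.5701/(0.5701 + 1.233) = 0.316.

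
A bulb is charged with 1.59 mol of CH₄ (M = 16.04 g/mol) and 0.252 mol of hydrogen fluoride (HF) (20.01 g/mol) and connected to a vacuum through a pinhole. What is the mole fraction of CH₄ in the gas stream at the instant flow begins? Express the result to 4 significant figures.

Rate_i ∝ x_i/√M_i (Graham's law weighted by mole fraction), so the effusate composition follows n_i/√M_i.
Mole fraction of CH₄ in the effusate = (n_CH₄/√M_CH₄) / (n_CH₄/√M_CH₄ + n_HF/√M_HF)
= (1.59/√16.04) / (1.59/√16.04 + 0.252/√20.01) = 0.3970/(0.3970 + 0.05633) = 0.8757.

0.8757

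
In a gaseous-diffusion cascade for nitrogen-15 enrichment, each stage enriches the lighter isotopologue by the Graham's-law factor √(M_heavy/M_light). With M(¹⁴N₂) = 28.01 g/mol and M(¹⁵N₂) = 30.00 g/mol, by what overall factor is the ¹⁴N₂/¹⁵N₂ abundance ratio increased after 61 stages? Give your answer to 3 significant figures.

After 61 stages the ratio has grown by (√(30.00/28.01))^61 = (30.00/28.01)^(61/2).
= 1.07105^(61/2) = 8.11.

8.11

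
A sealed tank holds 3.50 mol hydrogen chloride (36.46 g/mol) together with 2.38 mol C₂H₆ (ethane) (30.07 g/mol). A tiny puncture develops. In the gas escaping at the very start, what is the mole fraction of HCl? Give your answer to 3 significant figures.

Each component's effusion rate ∝ (its partial pressure)·(1/√M) ∝ n_i/√M_i.
So x_HCl in the escaping gas = (n_HCl/√M_HCl) / Σ(n_i/√M_i)
= (3.50/√36.46) / (3.50/√36.46 + 2.38/√30.07) = 0.5796/(0.5796 + 0.4340) = 0.572.

0.572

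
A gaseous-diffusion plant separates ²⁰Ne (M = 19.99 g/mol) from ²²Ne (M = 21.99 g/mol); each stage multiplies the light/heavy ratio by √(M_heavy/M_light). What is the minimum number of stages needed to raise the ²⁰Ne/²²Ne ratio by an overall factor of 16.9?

60

With α = √(21.99/19.99) per stage, ln α = ½ ln(1.10005) = 0.04768.
Need α^N ≥ 16.9 ⇒ N ≥ ln(16.9) / ln α = 2.827 / 0.04768 = 59.30.
Minimum whole number of stages: N = 60.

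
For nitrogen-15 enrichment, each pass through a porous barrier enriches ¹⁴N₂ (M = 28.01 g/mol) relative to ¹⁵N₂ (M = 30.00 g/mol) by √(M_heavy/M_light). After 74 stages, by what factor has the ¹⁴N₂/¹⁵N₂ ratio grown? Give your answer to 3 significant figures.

12.7

The single-stage factor is √(M_heavy/M_light), so 74 stages give [√(30.00/28.01)]^74 = (30.00/28.01)^(74/2).
= 1.07105^37 = 12.7.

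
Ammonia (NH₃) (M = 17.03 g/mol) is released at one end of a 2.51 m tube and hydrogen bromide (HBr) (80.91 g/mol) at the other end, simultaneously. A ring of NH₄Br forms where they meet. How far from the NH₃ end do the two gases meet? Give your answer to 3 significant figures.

1.72 m

Distances travelled in equal time are proportional to diffusion rates, so d_NH₃/d_HBr = √(M_HBr/M_NH₃) = √(80.91/17.03) = 2.180.
With d_NH₃ + d_HBr = 2.51 m, d_HBr = 2.51/(1 + 2.180) = 0.7894 m.
d_NH₃ = 2.51 − 0.7894 = 1.72 m.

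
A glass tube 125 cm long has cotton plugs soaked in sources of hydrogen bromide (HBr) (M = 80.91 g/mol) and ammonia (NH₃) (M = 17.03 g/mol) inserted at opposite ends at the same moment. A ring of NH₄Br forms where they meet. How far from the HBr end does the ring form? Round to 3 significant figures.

39.3 cm

In equal time, each gas travels a distance ∝ its rate ∝ 1/√M, so d_HBr/d_NH₃ = √(M_NH₃/M_HBr) = √(17.03/80.91) = 0.4588.
With d_HBr + d_NH₃ = 125 cm, d_NH₃ = 125/(1 + 0.4588) = 85.69 cm.
d_HBr = 125 − 85.69 = 39.3 cm.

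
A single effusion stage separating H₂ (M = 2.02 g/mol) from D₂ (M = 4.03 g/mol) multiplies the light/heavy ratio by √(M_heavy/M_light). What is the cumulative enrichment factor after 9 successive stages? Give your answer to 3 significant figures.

22.4

The single-stage factor is √(M_heavy/M_light), so 9 stages give [√(4.03/2.02)]^9 = (4.03/2.02)^(9/2).
= 1.99505^(9/2) = 22.4.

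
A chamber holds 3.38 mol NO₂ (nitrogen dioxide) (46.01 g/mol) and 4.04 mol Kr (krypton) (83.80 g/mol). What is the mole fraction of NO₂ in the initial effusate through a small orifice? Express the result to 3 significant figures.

Rate_i ∝ x_i/√M_i (Graham's law weighted by mole fraction), so the effusate composition follows n_i/√M_i.
So x_NO₂ in the escaping gas = (n_NO₂/√M_NO₂) / Σ(n_i/√M_i)
= (3.38/√46.01) / (3.38/√46.01 + 4.04/√83.80) = 0.4983/(0.4983 + 0.4413) = 0.530.

0.530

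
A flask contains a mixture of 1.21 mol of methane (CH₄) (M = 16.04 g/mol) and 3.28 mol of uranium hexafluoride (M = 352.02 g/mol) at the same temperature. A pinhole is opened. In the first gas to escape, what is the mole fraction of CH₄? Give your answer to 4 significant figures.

The effusion rate of species i is ∝ p_i/√M_i ∝ n_i/√M_i.
x_CH₄(eff) = (n_CH₄/√M_CH₄) / (n_CH₄/√M_CH₄ + n_UF₆/√M_UF₆)
= (1.21/√16.04) / (1.21/√16.04 + 3.28/√352.02) = 0.3021/(0.3021 + 0.1748) = 0.6335.

0.6335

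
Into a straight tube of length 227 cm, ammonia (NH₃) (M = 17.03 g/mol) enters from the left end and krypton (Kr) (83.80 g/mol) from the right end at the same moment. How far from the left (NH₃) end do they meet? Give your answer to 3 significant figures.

156 cm

In equal time, each gas travels a distance ∝ its rate ∝ 1/√M, so d_NH₃/d_Kr = √(M_Kr/M_NH₃) = √(83.80/17.03) = 2.218.
With d_NH₃ + d_Kr = 227 cm, d_Kr = 227/(1 + 2.218) = 70.53 cm.
d_NH₃ = 227 − 70.53 = 156 cm.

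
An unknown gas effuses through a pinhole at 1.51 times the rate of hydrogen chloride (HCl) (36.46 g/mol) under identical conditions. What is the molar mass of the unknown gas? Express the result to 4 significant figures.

15.99 g/mol

Graham's law gives rate_X/rate_HCl = √(M_HCl/M_X).
1.51 = √(36.46/M_X)
M_X = 36.46 / 1.51² = 36.46 / 2.280 = 15.99 g/mol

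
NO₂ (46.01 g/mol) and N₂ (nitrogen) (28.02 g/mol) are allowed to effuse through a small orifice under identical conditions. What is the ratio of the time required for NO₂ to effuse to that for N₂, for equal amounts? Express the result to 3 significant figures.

1.28

From Graham's law, t_NO₂/t_N₂ = √(M_NO₂/M_N₂) = √(46.01/28.02) = √1.642 = 1.28.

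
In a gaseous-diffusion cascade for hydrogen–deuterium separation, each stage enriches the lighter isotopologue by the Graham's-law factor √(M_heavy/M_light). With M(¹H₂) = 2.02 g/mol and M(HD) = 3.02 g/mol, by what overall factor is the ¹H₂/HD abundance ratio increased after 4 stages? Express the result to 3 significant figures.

The single-stage factor is √(M_heavy/M_light), so 4 stages give [√(3.02/2.02)]^4 = (3.02/2.02)^(4/2).
= 1.49505^2 = 2.24.

2.24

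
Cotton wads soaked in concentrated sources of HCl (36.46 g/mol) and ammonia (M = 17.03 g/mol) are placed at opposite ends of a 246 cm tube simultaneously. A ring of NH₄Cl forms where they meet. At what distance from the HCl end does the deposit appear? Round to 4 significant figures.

In equal time, each gas travels a distance ∝ its rate ∝ 1/√M, so d_HCl/d_NH₃ = √(M_NH₃/M_HCl) = √(17.03/36.46) = 0.6834.
With d_HCl + d_NH₃ = 246 cm, d_NH₃ = 246/(1 + 0.6834) = 146.1 cm.
d_HCl = 246 − 146.1 = 99.87 cm.

99.87 cm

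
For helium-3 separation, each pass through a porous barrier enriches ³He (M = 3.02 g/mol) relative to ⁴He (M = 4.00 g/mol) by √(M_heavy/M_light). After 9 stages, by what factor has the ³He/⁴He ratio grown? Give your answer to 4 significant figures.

Overall factor = α^9 with α = √(4.00/3.02), i.e. (4.00/3.02)^(9/2).
= 1.32450^(9/2) = 3.542.

3.542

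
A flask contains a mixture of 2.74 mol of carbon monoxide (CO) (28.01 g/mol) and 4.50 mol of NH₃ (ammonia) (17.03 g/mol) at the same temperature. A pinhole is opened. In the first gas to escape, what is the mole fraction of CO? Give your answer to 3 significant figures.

Rate_i ∝ x_i/√M_i (Graham's law weighted by mole fraction), so the effusate composition follows n_i/√M_i.
x_CO(eff) = (n_CO/√M_CO) / (n_CO/√M_CO + n_NH₃/√M_NH₃)
= (2.74/√28.01) / (2.74/√28.01 + 4.50/√17.03) = 0.5177/(0.5177 + 1.090) = 0.322.

0.322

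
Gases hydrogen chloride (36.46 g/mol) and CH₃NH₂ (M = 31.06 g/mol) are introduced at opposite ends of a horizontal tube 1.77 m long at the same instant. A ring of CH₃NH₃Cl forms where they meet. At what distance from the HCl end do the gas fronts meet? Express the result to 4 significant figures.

0.8496 m

Graham's law gives d_HCl/d_CH₃NH₂ = rate_HCl/rate_CH₃NH₂ = √(M_CH₃NH₂/M_HCl) = √(31.06/36.46) = 0.9230.
With d_HCl + d_CH₃NH₂ = 1.77 m, d_CH₃NH₂ = 1.77/(1 + 0.9230) = 0.9204 m.
d_HCl = 1.77 − 0.9204 = 0.8496 m.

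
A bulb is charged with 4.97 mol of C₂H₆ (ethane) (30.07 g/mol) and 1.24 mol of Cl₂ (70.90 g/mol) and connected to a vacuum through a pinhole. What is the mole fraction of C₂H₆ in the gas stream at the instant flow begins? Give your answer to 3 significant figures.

0.860

Effusion rate of each component ∝ n_i/√M_i (partial pressure × 1/√M).
x_C₂H₆(eff) = (n_C₂H₆/√M_C₂H₆) / (n_C₂H₆/√M_C₂H₆ + n_Cl₂/√M_Cl₂)
= (4.97/√30.07) / (4.97/√30.07 + 1.24/√70.90) = 0.9063/(0.9063 + 0.1473) = 0.860.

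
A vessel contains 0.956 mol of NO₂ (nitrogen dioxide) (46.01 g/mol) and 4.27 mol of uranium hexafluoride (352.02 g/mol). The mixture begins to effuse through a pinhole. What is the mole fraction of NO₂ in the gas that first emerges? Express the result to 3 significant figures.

The effusion rate of species i is ∝ p_i/√M_i ∝ n_i/√M_i.
So x_NO₂ in the escaping gas = (n_NO₂/√M_NO₂) / Σ(n_i/√M_i)
= (0.956/√46.01) / (0.956/√46.01 + 4.27/√352.02) = 0.1409/(0.1409 + 0.2276) = 0.382.

0.382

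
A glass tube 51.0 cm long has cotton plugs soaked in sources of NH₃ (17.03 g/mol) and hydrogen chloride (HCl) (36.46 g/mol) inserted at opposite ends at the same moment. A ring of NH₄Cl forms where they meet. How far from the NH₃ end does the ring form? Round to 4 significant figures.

30.30 cm

The fronts meet when d_NH₃ + d_HCl = L with d_NH₃/d_HCl = √(M_HCl/M_NH₃) (Graham's law). Here √(M_HCl/M_NH₃) = √(36.46/17.03) = 1.463.
With d_NH₃ + d_HCl = 51.0 cm, d_HCl = 51.0/(1 + 1.463) = 20.70 cm.
d_NH₃ = 51.0 − 20.70 = 30.30 cm.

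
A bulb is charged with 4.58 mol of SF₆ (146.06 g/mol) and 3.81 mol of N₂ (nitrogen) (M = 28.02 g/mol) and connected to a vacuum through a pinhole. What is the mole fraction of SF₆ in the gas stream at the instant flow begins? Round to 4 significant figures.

The effusion rate of species i is ∝ p_i/√M_i ∝ n_i/√M_i.
Mole fraction of SF₆ in the effusate = (n_SF₆/√M_SF₆) / (n_SF₆/√M_SF₆ + n_N₂/√M_N₂)
= (4.58/√146.06) / (4.58/√146.06 + 3.81/√28.02) = 0.3790/(0.3790 + 0.7198) = 0.3449.

0.3449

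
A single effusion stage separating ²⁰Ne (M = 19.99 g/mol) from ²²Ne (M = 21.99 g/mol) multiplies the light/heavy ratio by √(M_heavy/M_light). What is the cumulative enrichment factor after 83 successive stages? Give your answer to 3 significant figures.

Each stage multiplies the ratio by α = √(21.99/19.99), so after 83 stages the overall factor is α^83 = (21.99/19.99)^(83/2).
= 1.10005^(83/2) = 52.3.

52.3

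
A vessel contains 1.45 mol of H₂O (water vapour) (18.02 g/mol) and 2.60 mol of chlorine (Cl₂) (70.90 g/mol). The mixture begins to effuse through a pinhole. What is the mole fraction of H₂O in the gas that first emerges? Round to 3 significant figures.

Effusion rate of each component ∝ n_i/√M_i (partial pressure × 1/√M).
x_H₂O(eff) = (n_H₂O/√M_H₂O) / (n_H₂O/√M_H₂O + n_Cl₂/√M_Cl₂)
= (1.45/√18.02) / (1.45/√18.02 + 2.60/√70.90) = 0.3416/(0.3416 + 0.3088) = 0.525.

0.525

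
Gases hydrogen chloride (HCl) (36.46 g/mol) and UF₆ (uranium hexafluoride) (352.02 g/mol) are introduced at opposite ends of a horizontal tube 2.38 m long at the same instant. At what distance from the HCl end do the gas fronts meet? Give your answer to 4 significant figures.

1.801 m

Graham's law gives d_HCl/d_UF₆ = rate_HCl/rate_UF₆ = √(M_UF₆/M_HCl) = √(352.02/36.46) = 3.107.
With d_HCl + d_UF₆ = 2.38 m, d_UF₆ = 2.38/(1 + 3.107) = 0.5795 m.
d_HCl = 2.38 − 0.5795 = 1.801 m.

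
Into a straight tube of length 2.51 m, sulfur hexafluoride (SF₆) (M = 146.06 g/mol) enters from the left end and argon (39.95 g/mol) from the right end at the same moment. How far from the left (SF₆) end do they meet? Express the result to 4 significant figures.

0.8619 m

Graham's law gives d_SF₆/d_Ar = rate_SF₆/rate_Ar = √(M_Ar/M_SF₆) = √(39.95/146.06) = 0.5230.
With d_SF₆ + d_Ar = 2.51 m, d_Ar = 2.51/(1 + 0.5230) = 1.648 m.
d_SF₆ = 2.51 − 1.648 = 0.8619 m.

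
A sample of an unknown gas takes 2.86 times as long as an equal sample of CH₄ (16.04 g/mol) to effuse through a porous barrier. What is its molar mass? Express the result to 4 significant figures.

Using Graham's law: t_X/t_CH₄ = √(M_X/M_CH₄).
2.86 = √(M_X/16.04)
M_X = 16.04 × 2.86² = 16.04 × 8.180 = 131.2 g/mol

131.2 g/mol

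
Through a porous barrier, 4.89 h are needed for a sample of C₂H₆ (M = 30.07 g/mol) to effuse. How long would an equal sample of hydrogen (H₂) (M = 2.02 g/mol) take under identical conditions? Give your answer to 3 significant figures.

1.27 h

Since effusion rate ∝ 1/√M, t_H₂/t_C₂H₆ = √(M_H₂/M_C₂H₆) = √(2.02/30.07) = √0.06718 = 0.2592.
So the time for H₂ is 4.89 × 0.2592 = 1.27 h.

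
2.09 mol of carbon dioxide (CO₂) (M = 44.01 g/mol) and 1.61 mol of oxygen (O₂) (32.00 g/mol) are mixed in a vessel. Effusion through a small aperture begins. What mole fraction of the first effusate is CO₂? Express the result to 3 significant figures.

0.525

Effusion rate of each component ∝ n_i/√M_i (partial pressure × 1/√M).
x_CO₂(eff) = (n_CO₂/√M_CO₂) / (n_CO₂/√M_CO₂ + n_O₂/√M_O₂)
= (2.09/√44.01) / (2.09/√44.01 + 1.61/√32.00) = 0.3150/(0.3150 + 0.2846) = 0.525.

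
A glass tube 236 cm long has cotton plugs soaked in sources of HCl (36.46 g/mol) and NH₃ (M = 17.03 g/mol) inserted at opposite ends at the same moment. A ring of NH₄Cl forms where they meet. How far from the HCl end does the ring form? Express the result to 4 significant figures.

In equal time, each gas travels a distance ∝ its rate ∝ 1/√M, so d_HCl/d_NH₃ = √(M_NH₃/M_HCl) = √(17.03/36.46) = 0.6834.
With d_HCl + d_NH₃ = 236 cm, d_NH₃ = 236/(1 + 0.6834) = 140.2 cm.
d_HCl = 236 − 140.2 = 95.81 cm.

95.81 cm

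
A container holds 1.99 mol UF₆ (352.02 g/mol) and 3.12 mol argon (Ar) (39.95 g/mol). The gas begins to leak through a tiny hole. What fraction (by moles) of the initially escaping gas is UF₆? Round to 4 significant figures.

0.1769

Rate_i ∝ x_i/√M_i (Graham's law weighted by mole fraction), so the effusate composition follows n_i/√M_i.
Mole fraction of UF₆ in the effusate = (n_UF₆/√M_UF₆) / (n_UF₆/√M_UF₆ + n_Ar/√M_Ar)
= (1.99/√352.02) / (1.99/√352.02 + 3.12/√39.95) = 0.1061/(0.1061 + 0.4936) = 0.1769.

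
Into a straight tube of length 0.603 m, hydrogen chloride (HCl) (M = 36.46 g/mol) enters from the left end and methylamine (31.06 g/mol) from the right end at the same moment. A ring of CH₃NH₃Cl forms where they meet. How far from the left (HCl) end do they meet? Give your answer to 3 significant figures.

Distances travelled in equal time are proportional to diffusion rates, so d_HCl/d_CH₃NH₂ = √(M_CH₃NH₂/M_HCl) = √(31.06/36.46) = 0.9230.
With d_HCl + d_CH₃NH₂ = 0.603 m, d_CH₃NH₂ = 0.603/(1 + 0.9230) = 0.3136 m.
d_HCl = 0.603 − 0.3136 = 0.289 m.

0.289 m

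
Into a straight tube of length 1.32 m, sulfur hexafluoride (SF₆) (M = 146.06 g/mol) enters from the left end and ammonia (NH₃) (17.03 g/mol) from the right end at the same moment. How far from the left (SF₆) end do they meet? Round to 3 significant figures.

0.336 m

In equal time, each gas travels a distance ∝ its rate ∝ 1/√M, so d_SF₆/d_NH₃ = √(M_NH₃/M_SF₆) = √(17.03/146.06) = 0.3415.
With d_SF₆ + d_NH₃ = 1.32 m, d_NH₃ = 1.32/(1 + 0.3415) = 0.9840 m.
d_SF₆ = 1.32 − 0.9840 = 0.336 m.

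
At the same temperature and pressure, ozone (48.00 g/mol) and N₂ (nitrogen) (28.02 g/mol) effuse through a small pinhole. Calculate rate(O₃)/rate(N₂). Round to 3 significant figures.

0.764

Using Graham's law: rate_O₃/rate_N₂ = √(M_N₂/M_O₃) = √(28.02/48.00) = √0.5837 = 0.764.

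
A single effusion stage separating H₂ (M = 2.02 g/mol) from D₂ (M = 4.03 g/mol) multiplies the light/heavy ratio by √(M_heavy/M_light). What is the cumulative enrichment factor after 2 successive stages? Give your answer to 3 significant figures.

The single-stage factor is √(M_heavy/M_light), so 2 stages give [√(4.03/2.02)]^2 = (4.03/2.02)^(2/2).
= 1.99505^1 = 2.00.

2.00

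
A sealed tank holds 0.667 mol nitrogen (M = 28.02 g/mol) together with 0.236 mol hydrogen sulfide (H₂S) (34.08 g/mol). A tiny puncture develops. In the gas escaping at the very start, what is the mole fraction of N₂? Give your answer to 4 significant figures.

Rate_i ∝ x_i/√M_i (Graham's law weighted by mole fraction), so the effusate composition follows n_i/√M_i.
So x_N₂ in the escaping gas = (n_N₂/√M_N₂) / Σ(n_i/√M_i)
= (0.667/√28.02) / (0.667/√28.02 + 0.236/√34.08) = 0.1260/(0.1260 + 0.04043) = 0.7571.

0.7571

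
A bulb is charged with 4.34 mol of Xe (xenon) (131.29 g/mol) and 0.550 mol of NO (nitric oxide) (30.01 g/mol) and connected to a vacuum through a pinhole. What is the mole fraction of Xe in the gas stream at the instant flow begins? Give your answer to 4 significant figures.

Effusion rate of each component ∝ n_i/√M_i (partial pressure × 1/√M).
So x_Xe in the escaping gas = (n_Xe/√M_Xe) / Σ(n_i/√M_i)
= (4.34/√131.29) / (4.34/√131.29 + 0.550/√30.01) = 0.3788/(0.3788 + 0.1004) = 0.7905.

0.7905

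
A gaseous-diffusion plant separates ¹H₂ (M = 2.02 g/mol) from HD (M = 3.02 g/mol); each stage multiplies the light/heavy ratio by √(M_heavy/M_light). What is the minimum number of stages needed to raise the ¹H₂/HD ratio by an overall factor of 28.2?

17

With α = √(3.02/2.02) per stage, ln α = ½ ln(1.49505) = 0.2011.
Need α^N ≥ 28.2 ⇒ N ≥ ln(28.2) / ln α = 3.339 / 0.2011 = 16.61.
Rounding up, N = 17 stages.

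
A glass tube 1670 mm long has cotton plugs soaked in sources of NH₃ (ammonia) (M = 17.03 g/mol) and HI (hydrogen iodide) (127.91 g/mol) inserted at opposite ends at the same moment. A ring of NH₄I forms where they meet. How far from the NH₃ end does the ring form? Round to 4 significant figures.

Graham's law gives d_NH₃/d_HI = rate_NH₃/rate_HI = √(M_HI/M_NH₃) = √(127.91/17.03) = 2.741.
With d_NH₃ + d_HI = 1670 mm, d_HI = 1670/(1 + 2.741) = 446.5 mm.
d_NH₃ = 1670 − 446.5 = 1224 mm.

1224 mm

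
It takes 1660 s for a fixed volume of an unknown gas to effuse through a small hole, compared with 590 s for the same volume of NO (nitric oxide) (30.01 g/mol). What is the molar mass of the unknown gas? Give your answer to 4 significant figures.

237.6 g/mol

By Graham's law, t_X/t_NO = √(M_X/M_NO).
1660/590 = 2.814 = √(M_X/30.01)
M_X = 30.01 × 2.814² = 30.01 × 7.916 = 237.6 g/mol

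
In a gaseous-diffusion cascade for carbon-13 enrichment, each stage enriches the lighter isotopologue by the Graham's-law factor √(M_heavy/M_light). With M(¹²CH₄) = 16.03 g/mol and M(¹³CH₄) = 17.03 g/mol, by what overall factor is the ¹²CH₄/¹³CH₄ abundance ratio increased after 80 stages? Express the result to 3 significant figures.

The single-stage factor is √(M_heavy/M_light), so 80 stages give [√(17.03/16.03)]^80 = (17.03/16.03)^(80/2).
= 1.06238^40 = 11.3.

11.3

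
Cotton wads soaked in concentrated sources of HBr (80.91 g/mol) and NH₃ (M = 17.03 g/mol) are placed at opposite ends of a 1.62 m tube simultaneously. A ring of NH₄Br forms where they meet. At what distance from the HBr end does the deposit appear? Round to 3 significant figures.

Distances travelled in equal time are proportional to diffusion rates, so d_HBr/d_NH₃ = √(M_NH₃/M_HBr) = √(17.03/80.91) = 0.4588.
With d_HBr + d_NH₃ = 1.62 m, d_NH₃ = 1.62/(1 + 0.4588) = 1.111 m.
d_HBr = 1.62 − 1.111 = 0.509 m.

0.509 m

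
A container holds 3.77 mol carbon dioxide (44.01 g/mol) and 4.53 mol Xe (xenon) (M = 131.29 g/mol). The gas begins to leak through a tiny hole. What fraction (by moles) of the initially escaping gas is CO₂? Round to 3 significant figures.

0.590

The effusion rate of species i is ∝ p_i/√M_i ∝ n_i/√M_i.
Mole fraction of CO₂ in the effusate = (n_CO₂/√M_CO₂) / (n_CO₂/√M_CO₂ + n_Xe/√M_Xe)
= (3.77/√44.01) / (3.77/√44.01 + 4.53/√131.29) = 0.5683/(0.5683 + 0.3954) = 0.590.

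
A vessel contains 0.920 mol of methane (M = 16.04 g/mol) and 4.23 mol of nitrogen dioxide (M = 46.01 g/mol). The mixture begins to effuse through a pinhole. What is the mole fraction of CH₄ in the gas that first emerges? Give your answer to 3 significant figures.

Each component's effusion rate ∝ (its partial pressure)·(1/√M) ∝ n_i/√M_i.
So x_CH₄ in the escaping gas = (n_CH₄/√M_CH₄) / Σ(n_i/√M_i)
= (0.920/√16.04) / (0.920/√16.04 + 4.23/√46.01) = 0.2297/(0.2297 + 0.6236) = 0.269.

0.269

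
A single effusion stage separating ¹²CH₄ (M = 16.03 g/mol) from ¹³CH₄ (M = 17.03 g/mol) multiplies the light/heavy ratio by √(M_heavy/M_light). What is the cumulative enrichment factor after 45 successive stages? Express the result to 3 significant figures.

After 45 stages the ratio has grown by (√(17.03/16.03))^45 = (17.03/16.03)^(45/2).
= 1.06238^(45/2) = 3.90.

3.90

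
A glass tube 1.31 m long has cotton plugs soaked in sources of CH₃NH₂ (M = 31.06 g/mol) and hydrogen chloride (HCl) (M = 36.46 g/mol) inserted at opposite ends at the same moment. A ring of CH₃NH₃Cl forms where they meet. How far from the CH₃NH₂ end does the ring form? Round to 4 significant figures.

In equal time, each gas travels a distance ∝ its rate ∝ 1/√M, so d_CH₃NH₂/d_HCl = √(M_HCl/M_CH₃NH₂) = √(36.46/31.06) = 1.083.
With d_CH₃NH₂ + d_HCl = 1.31 m, d_HCl = 1.31/(1 + 1.083) = 0.6288 m.
d_CH₃NH₂ = 1.31 − 0.6288 = 0.6812 m.

0.6812 m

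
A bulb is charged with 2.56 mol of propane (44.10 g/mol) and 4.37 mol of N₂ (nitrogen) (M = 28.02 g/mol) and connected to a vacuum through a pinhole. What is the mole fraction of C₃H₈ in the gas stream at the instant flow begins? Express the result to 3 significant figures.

Rate_i ∝ x_i/√M_i (Graham's law weighted by mole fraction), so the effusate composition follows n_i/√M_i.
Mole fraction of C₃H₈ in the effusate = (n_C₃H₈/√M_C₃H₈) / (n_C₃H₈/√M_C₃H₈ + n_N₂/√M_N₂)
= (2.56/√44.10) / (2.56/√44.10 + 4.37/√28.02) = 0.3855/(0.3855 + 0.8256) = 0.318.

0.318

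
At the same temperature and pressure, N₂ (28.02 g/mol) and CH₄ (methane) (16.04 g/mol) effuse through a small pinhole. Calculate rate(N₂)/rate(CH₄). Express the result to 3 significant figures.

0.757

Graham's law gives rate_N₂/rate_CH₄ = √(M_CH₄/M_N₂) = √(16.04/28.02) = √0.5724 = 0.757.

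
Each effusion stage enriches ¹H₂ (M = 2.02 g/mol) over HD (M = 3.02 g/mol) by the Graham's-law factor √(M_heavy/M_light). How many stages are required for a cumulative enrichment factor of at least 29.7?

17

Single-stage factor α = √(3.02/2.02), so ln α = ½ ln(1.49505) = 0.2011.
Need α^N ≥ 29.7 ⇒ N ≥ ln(29.7) / ln α = 3.391 / 0.2011 = 16.86.
Rounding up, N = 17 stages.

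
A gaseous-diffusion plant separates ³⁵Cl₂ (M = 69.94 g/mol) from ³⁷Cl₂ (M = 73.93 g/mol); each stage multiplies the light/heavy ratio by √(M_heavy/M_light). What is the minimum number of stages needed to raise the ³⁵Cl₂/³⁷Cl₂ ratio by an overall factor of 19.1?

107

Per stage α = (73.93/69.94)^(1/2) = 1.05705^0.5, giving ln α = 0.02774.
Need α^N ≥ 19.1 ⇒ N ≥ ln(19.1) / ln α = 2.950 / 0.02774 = 106.33.
Rounding up, N = 107 stages.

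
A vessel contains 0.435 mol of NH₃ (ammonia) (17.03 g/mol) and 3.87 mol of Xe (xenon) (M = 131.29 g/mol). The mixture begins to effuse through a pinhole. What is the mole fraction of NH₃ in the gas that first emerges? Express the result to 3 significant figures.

0.238

Effusion rate of each component ∝ n_i/√M_i (partial pressure × 1/√M).
Mole fraction of NH₃ in the effusate = (n_NH₃/√M_NH₃) / (n_NH₃/√M_NH₃ + n_Xe/√M_Xe)
= (0.435/√17.03) / (0.435/√17.03 + 3.87/√131.29) = 0.1054/(0.1054 + 0.3377) = 0.238.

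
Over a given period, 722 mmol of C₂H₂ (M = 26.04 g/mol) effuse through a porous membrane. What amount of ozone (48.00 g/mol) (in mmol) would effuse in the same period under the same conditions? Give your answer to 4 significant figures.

Since effusion rate ∝ 1/√M, rate_O₃/rate_C₂H₂ = √(M_C₂H₂/M_O₃) = √(26.04/48.00) = √0.5425 = 0.7365.
So the amount for O₃ is 722 × 0.7365 = 531.8 mmol.

531.8 mmol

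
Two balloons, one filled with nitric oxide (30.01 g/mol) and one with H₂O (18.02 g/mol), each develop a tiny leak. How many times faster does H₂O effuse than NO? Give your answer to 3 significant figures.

1.29

Using Graham's law: rate_H₂O/rate_NO = √(M_NO/M_H₂O) = √(30.01/18.02) = √1.665 = 1.29.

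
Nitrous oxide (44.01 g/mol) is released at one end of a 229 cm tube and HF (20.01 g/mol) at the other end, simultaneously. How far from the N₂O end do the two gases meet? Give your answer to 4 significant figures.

The fronts meet when d_N₂O + d_HF = L with d_N₂O/d_HF = √(M_HF/M_N₂O) (Graham's law). Here √(M_HF/M_N₂O) = √(20.01/44.01) = 0.6743.
With d_N₂O + d_HF = 229 cm, d_HF = 229/(1 + 0.6743) = 136.8 cm.
d_N₂O = 229 − 136.8 = 92.23 cm.

92.23 cm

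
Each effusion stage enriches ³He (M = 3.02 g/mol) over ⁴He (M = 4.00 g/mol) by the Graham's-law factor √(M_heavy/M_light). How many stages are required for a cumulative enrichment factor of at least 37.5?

With α = √(4.00/3.02) per stage, ln α = ½ ln(1.32450) = 0.1405.
Need α^N ≥ 37.5 ⇒ N ≥ ln(37.5) / ln α = 3.624 / 0.1405 = 25.79.
Rounding up, N = 26 stages.

26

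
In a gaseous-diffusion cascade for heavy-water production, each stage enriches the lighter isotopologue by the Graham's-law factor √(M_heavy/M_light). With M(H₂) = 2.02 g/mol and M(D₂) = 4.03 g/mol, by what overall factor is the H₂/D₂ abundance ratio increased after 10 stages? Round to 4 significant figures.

Overall factor = α^10 with α = √(4.03/2.02), i.e. (4.03/2.02)^(10/2).
= 1.99505^5 = 31.61.

31.61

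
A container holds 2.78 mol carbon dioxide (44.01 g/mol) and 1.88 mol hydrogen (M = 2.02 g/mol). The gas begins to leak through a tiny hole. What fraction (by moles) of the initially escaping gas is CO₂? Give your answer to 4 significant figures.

The effusion rate of species i is ∝ p_i/√M_i ∝ n_i/√M_i.
x_CO₂(eff) = (n_CO₂/√M_CO₂) / (n_CO₂/√M_CO₂ + n_H₂/√M_H₂)
= (2.78/√44.01) / (2.78/√44.01 + 1.88/√2.02) = 0.4191/(0.4191 + 1.323) = 0.2406.

0.2406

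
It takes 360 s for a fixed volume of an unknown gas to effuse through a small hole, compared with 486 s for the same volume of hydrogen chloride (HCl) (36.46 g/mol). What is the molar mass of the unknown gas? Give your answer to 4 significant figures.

20.01 g/mol

From Graham's law, t_X/t_HCl = √(M_X/M_HCl).
360/486 = 0.7407 = √(M_X/36.46)
M_X = 36.46 × 0.7407² = 36.46 × 0.5487 = 20.01 g/mol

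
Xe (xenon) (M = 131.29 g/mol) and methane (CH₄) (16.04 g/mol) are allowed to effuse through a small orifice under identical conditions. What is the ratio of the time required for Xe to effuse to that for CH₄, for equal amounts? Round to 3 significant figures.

Since effusion rate ∝ 1/√M, t_Xe/t_CH₄ = √(M_Xe/M_CH₄) = √(131.29/16.04) = √8.185 = 2.86.

2.86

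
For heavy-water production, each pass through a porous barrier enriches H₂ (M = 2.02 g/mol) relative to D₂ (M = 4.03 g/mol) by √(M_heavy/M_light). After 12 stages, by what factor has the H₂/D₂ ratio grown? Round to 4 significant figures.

63.06

After 12 stages the ratio has grown by (√(4.03/2.02))^12 = (4.03/2.02)^(12/2).
= 1.99505^6 = 63.06.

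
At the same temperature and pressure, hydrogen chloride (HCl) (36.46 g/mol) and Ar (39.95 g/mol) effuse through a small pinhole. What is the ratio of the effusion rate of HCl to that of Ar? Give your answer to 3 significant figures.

Using Graham's law: rate_HCl/rate_Ar = √(M_Ar/M_HCl) = √(39.95/36.46) = √1.096 = 1.05.

1.05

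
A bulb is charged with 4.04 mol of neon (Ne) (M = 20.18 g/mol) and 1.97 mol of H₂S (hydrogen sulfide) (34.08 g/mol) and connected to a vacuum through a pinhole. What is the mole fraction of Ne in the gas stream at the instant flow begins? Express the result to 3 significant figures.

Effusion rate of each component ∝ n_i/√M_i (partial pressure × 1/√M).
x_Ne(eff) = (n_Ne/√M_Ne) / (n_Ne/√M_Ne + n_H₂S/√M_H₂S)
= (4.04/√20.18) / (4.04/√20.18 + 1.97/√34.08) = 0.8993/(0.8993 + 0.3375) = 0.727.

0.727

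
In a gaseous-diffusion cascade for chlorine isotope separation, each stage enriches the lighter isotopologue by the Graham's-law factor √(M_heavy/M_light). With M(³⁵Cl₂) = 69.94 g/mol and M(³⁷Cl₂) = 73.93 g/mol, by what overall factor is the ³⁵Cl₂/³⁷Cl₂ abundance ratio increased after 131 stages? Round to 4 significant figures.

Overall factor = α^131 with α = √(73.93/69.94), i.e. (73.93/69.94)^(131/2).
= 1.05705^(131/2) = 37.86.

37.86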